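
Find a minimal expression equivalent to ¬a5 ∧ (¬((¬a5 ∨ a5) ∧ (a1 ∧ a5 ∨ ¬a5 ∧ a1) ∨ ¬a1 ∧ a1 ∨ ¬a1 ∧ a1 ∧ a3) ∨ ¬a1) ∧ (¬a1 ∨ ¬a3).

¬a5 ∧ (¬((¬a5 ∨ a5) ∧ (a1 ∧ a5 ∨ ¬a5 ∧ a1) ∨ ¬a1 ∧ a1 ∨ ¬a1 ∧ a1 ∧ a3) ∨ ¬a1) ∧ (¬a1 ∨ ¬a3)
= ¬a5 ∧ (¬((¬a5 ∨ a5) ∧ (a1 ∧ a5 ∨ ¬a5 ∧ a1) ∨ ¬a1 ∧ a1) ∨ ¬a1) ∧ (¬a1 ∨ ¬a3)   (absorption)
= ¬a5 ∧ (¬((¬a5 ∨ a5) ∧ (a1 ∧ a5 ∨ ¬a5 ∧ a1)) ∨ ¬a1) ∧ (¬a1 ∨ ¬a3)   (complement / identity)
= ¬a5 ∧ (¬(a1 ∧ a5 ∨ ¬a5 ∧ a1) ∨ ¬a1) ∧ (¬a1 ∨ ¬a3)   (complement / identity)
= ¬a5 ∧ (¬(a1 ∧ a5 ∨ ¬a5 ∧ a1) ∧ ¬a3 ∨ ¬a1)   (distribution)
= ¬a5 ∧ (¬a1 ∧ ¬a3 ∨ ¬a1)   (distribution)
= ¬a5 ∧ ¬a1   (absorption)

¬a5 ∧ ¬a1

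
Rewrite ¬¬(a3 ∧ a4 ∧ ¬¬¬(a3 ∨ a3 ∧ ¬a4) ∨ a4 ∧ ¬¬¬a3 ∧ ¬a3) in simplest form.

a4 ∧ ¬a3

¬¬(a3 ∧ a4 ∧ ¬¬¬(a3 ∨ a3 ∧ ¬a4) ∨ a4 ∧ ¬¬¬a3 ∧ ¬a3)
= ¬¬(a3 ∧ a4 ∧ ¬¬¬a3 ∨ a4 ∧ ¬¬¬a3 ∧ ¬a3)   (absorption)
= ¬¬(a4 ∧ ¬¬¬a3)   (distribution)
= ¬¬(a4 ∧ ¬a3)   (double negation)
= a4 ∧ ¬a3   (double negation)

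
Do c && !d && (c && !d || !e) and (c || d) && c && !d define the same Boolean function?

E1: c && !d && (c && !d || !e)
    = c && !d
E2: (c || d) && c && !d
    = c && !d
Both reduce to c && !d, so they are equivalent.

Yes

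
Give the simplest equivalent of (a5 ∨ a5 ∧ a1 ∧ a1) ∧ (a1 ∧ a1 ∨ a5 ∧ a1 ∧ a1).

(a5 ∨ a5 ∧ a1 ∧ a1) ∧ (a1 ∧ a1 ∨ a5 ∧ a1 ∧ a1)
= a5 ∧ a1 ∧ a1 ∨ a5 ∧ a1 ∧ a1
= a5 ∧ a1 ∧ a1
= a5 ∧ a1

a5 ∧ a1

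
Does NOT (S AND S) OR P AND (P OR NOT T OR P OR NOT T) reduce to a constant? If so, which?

NOT (S AND S) OR P AND (P OR NOT T OR P OR NOT T)
= NOT S OR P AND (P OR NOT T OR P OR NOT T)
= NOT S OR P AND (P OR NOT T)
= NOT S OR P
This depends on P, S, so it is not a constant.

no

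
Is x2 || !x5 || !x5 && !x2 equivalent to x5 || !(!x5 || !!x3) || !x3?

E1: x2 || !x5 || !x5 && !x2
    = x2 || !x5   — absorption
E2: x5 || !(!x5 || !!x3) || !x3
    = x5 || x5 && !x3 || !x3   — De Morgan
    = x5 || !x3   — absorption
These differ: at x2=1, x3=1, x5=0, E1 = 1 but E2 = 0.

No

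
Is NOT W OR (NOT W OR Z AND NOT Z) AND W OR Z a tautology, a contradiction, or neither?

NOT W OR (NOT W OR Z AND NOT Z) AND W OR Z
= NOT W OR NOT W AND W OR Z   — complement / identity
= NOT W OR Z   — complement / identity
This depends on W, Z, so it is not a constant.

neither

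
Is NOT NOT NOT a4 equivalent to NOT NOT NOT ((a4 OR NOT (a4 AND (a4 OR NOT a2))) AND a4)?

E1: NOT NOT NOT a4
    = NOT a4   (double negation)
E2: NOT NOT NOT ((a4 OR NOT (a4 AND (a4 OR NOT a2))) AND a4)
    = NOT NOT NOT ((a4 OR NOT a4) AND a4)   (absorption)
    = NOT ((a4 OR NOT a4) AND a4)   (double negation)
    = NOT a4   (complement / identity)
Both reduce to NOT a4, so they are equivalent.

Yes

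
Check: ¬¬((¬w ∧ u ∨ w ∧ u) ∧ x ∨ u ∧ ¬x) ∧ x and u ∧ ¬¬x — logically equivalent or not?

E1: ¬¬((¬w ∧ u ∨ w ∧ u) ∧ x ∨ u ∧ ¬x) ∧ x
    = ¬¬(u ∧ x ∨ u ∧ ¬x) ∧ x   — distribution
    = (u ∧ x ∨ u ∧ ¬x) ∧ x   — double negation
    = u ∧ x   — distribution
E2: u ∧ ¬¬x
    = u ∧ x   — double negation
Both reduce to u ∧ x, so they are equivalent.

Yes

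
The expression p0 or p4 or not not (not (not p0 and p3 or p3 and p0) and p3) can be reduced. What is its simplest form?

p0 or p4

p0 or p4 or not not (not (not p0 and p3 or p3 and p0) and p3)
= p0 or p4 or not (not p0 and p3 or p3 and p0) and p3   (double negation)
= p0 or p4 or not p3 and p3   (distribution)
= p0 or p4   (complement / identity)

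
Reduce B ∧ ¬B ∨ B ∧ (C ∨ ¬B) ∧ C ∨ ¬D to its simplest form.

B ∧ ¬B ∨ B ∧ (C ∨ ¬B) ∧ C ∨ ¬D
= B ∧ ¬B ∨ B ∧ C ∨ ¬D   [absorption]
= B ∧ C ∨ ¬D   [complement / identity]

B ∧ C ∨ ¬D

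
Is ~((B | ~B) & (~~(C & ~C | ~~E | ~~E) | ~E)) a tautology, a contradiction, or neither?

contradiction

~((B | ~B) & (~~(C & ~C | ~~E | ~~E) | ~E))
= ~((B | ~B) & (C & ~C | ~~E | ~~E | ~E))
= ~(C & ~C | ~~E | ~~E | ~E)
= ~(~~E | ~~E | ~E)
= ~(~~E | ~E)
= ~E & E
= 0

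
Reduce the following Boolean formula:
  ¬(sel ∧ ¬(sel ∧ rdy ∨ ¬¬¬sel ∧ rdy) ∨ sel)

¬sel

¬(sel ∧ ¬(sel ∧ rdy ∨ ¬¬¬sel ∧ rdy) ∨ sel)
= ¬(sel ∧ ¬(sel ∧ rdy ∨ ¬sel ∧ rdy) ∨ sel)
= ¬(sel ∧ ¬rdy ∨ sel)
= ¬sel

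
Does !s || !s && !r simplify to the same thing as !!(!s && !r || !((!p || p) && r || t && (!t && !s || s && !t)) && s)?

No

E1: !s || !s && !r
    = !s   [absorption]
E2: !!(!s && !r || !((!p || p) && r || t && (!t && !s || s && !t)) && s)
    = !!(!s && !r || !(r || t && (!t && !s || s && !t)) && s)   [complement / identity]
    = !!(!s && !r || !(r || t && !t) && s)   [distribution]
    = !!(!s && !r || !r && s)   [complement / identity]
    = !!!r   [distribution]
    = !r   [double negation]
These differ: at p=0, r=1, s=0, t=0, E1 = 1 but E2 = 0.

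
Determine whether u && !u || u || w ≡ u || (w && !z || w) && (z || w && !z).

E1: u && !u || u || w
    = u || w   [complement / identity]
E2: u || (w && !z || w) && (z || w && !z)
    = u || w && !z || w && z   [distribution]
    = u || w   [distribution]
Both reduce to u || w, so they are equivalent.

Yes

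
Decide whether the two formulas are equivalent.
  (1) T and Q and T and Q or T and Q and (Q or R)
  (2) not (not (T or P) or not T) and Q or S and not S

E1: T and Q and T and Q or T and Q and (Q or R)
    = T and Q or T and Q and (Q or R)   (idempotence)
    = T and Q or T and Q   (absorption)
    = T and Q   (idempotence)
E2: not (not (T or P) or not T) and Q or S and not S
    = (T or P) and T and Q or S and not S   (De Morgan)
    = (T or P) and T and Q   (complement / identity)
    = T and Q   (absorption)
Both reduce to T and Q, so they are equivalent.

Yes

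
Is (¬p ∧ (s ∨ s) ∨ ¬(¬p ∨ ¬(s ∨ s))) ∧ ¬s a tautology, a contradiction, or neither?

(¬p ∧ (s ∨ s) ∨ ¬(¬p ∨ ¬(s ∨ s))) ∧ ¬s
= (¬p ∧ (s ∨ s) ∨ p ∧ (s ∨ s)) ∧ ¬s   — De Morgan
= (s ∨ s) ∧ ¬s   — distribution
= s ∧ ¬s   — idempotence
= False   — complement

contradiction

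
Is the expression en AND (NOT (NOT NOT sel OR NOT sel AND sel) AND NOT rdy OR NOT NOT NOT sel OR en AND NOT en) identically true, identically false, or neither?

neither

en AND (NOT (NOT NOT sel OR NOT sel AND sel) AND NOT rdy OR NOT NOT NOT sel OR en AND NOT en)
= en AND (NOT (NOT NOT sel OR NOT sel AND sel) AND NOT rdy OR NOT sel OR en AND NOT en)   — double negation
= en AND (NOT (NOT NOT sel OR NOT sel AND sel) AND NOT rdy OR NOT sel)   — complement / identity
= en AND (NOT (sel OR NOT sel AND sel) AND NOT rdy OR NOT sel)   — double negation
= en AND (NOT sel AND NOT rdy OR NOT sel)   — complement / identity
= en AND NOT sel   — absorption
This depends on en, sel, so it is not a constant.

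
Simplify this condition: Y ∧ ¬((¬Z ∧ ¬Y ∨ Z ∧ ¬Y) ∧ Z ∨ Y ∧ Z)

Y ∧ ¬((¬Z ∧ ¬Y ∨ Z ∧ ¬Y) ∧ Z ∨ Y ∧ Z)
= Y ∧ ¬(¬Y ∧ Z ∨ Y ∧ Z)   — distribution
= Y ∧ ¬Z   — distribution

Y ∧ ¬Z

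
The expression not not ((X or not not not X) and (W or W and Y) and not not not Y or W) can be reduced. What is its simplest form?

not not ((X or not not not X) and (W or W and Y) and not not not Y or W)
= not not ((X or not not not X) and (W or W and Y) and not Y or W)
= not not ((X or not not not X) and W and not Y or W)
= not not ((X or not X) and W and not Y or W)
= not not (W and not Y or W)
= W and not Y or W
= W

W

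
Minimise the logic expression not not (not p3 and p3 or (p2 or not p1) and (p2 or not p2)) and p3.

not not (not p3 and p3 or (p2 or not p1) and (p2 or not p2)) and p3
= not not ((p2 or not p1) and (p2 or not p2)) and p3   (complement / identity)
= not not (p2 or not p1) and p3   (complement / identity)
= (p2 or not p1) and p3   (double negation)

(p2 or not p1) and p3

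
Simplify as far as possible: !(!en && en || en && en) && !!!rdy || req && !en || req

!(!en && en || en && en) && !!!rdy || req && !en || req
= !en && !!!rdy || req && !en || req
= !en && !!!rdy || req
= !en && !rdy || req

!en && !rdy || req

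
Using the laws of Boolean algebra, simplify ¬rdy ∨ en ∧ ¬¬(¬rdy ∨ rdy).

¬rdy ∨ en ∧ ¬¬(¬rdy ∨ rdy)
= ¬rdy ∨ en ∧ (¬rdy ∨ rdy)   — double negation
= ¬rdy ∨ en   — complement / identity

¬rdy ∨ en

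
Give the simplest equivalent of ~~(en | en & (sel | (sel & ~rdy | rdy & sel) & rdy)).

~~(en | en & (sel | (sel & ~rdy | rdy & sel) & rdy))
= ~~(en | en & (sel | sel & rdy))   [distribution]
= ~~(en | en & sel)   [absorption]
= ~~en   [absorption]
= en   [double negation]

en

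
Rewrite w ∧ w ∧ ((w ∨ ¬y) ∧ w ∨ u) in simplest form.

w ∧ w ∧ ((w ∨ ¬y) ∧ w ∨ u)
= w ∧ w ∧ (w ∨ u)   (absorption)
= w ∧ w   (absorption)
= w   (idempotence)

w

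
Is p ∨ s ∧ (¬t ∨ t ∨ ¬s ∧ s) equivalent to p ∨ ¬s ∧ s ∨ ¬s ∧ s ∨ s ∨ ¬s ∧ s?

Yes

E1: p ∨ s ∧ (¬t ∨ t ∨ ¬s ∧ s)
    = p ∨ s ∧ (¬t ∨ t)   (complement / identity)
    = p ∨ s   (complement / identity)
E2: p ∨ ¬s ∧ s ∨ ¬s ∧ s ∨ s ∨ ¬s ∧ s
    = p ∨ ¬s ∧ s ∨ s ∨ ¬s ∧ s   (complement / identity)
    = p ∨ ¬s ∧ s ∨ s   (complement / identity)
    = p ∨ s   (complement / identity)
Both reduce to p ∨ s, so they are equivalent.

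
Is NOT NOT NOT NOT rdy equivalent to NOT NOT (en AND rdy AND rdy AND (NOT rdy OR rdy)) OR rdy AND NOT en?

Yes

E1: NOT NOT NOT NOT rdy
    = NOT NOT rdy   [double negation]
    = rdy   [double negation]
E2: NOT NOT (en AND rdy AND rdy AND (NOT rdy OR rdy)) OR rdy AND NOT en
    = en AND rdy AND rdy AND (NOT rdy OR rdy) OR rdy AND NOT en   [double negation]
    = en AND rdy AND rdy OR rdy AND NOT en   [complement / identity]
    = en AND rdy OR rdy AND NOT en   [idempotence]
    = rdy   [distribution]
Both reduce to rdy, so they are equivalent.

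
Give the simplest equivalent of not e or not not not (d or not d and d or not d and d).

not e or not not not (d or not d and d or not d and d)
= not e or not not not (d or not d and d)   [idempotence]
= not e or not (d or not d and d)   [double negation]
= not e or not d   [complement / identity]

not e or not d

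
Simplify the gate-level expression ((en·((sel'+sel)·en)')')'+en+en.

en

((en·((sel'+sel)·en)')')'+en+en
= en·((sel'+sel)·en)'+en+en   — double negation
= en·en'+en+en   — complement / identity
= en+en   — complement / identity
= en   — idempotence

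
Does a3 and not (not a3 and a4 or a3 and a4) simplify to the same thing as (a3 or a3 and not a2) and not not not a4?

E1: a3 and not (not a3 and a4 or a3 and a4)
    = a3 and not a4
E2: (a3 or a3 and not a2) and not not not a4
    = (a3 or a3 and not a2) and not a4
    = a3 and not a4
Both reduce to a3 and not a4, so they are equivalent.

Yes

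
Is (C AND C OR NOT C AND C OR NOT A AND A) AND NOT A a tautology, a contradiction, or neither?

neither

(C AND C OR NOT C AND C OR NOT A AND A) AND NOT A
= (C AND C OR NOT C AND C) AND NOT A
= C AND NOT A
This depends on A, C, so it is not a constant.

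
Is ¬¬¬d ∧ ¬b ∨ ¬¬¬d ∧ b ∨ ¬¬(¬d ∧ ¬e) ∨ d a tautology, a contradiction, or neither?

tautology

¬¬¬d ∧ ¬b ∨ ¬¬¬d ∧ b ∨ ¬¬(¬d ∧ ¬e) ∨ d
= ¬¬¬d ∨ ¬¬(¬d ∧ ¬e) ∨ d   — distribution
= ¬d ∨ ¬¬(¬d ∧ ¬e) ∨ d   — double negation
= ¬d ∨ ¬d ∧ ¬e ∨ d   — double negation
= ¬d ∨ d   — absorption
= True   — complement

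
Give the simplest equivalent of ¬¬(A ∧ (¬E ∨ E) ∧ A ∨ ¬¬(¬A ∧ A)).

¬¬(A ∧ (¬E ∨ E) ∧ A ∨ ¬¬(¬A ∧ A))
= ¬¬(A ∧ (¬E ∨ E) ∧ A ∨ ¬A ∧ A)   [double negation]
= ¬¬(A ∧ A ∨ ¬A ∧ A)   [complement / identity]
= ¬¬A   [distribution]
= A   [double negation]

A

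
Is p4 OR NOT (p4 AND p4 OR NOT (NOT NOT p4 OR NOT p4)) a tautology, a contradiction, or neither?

tautology

p4 OR NOT (p4 AND p4 OR NOT (NOT NOT p4 OR NOT p4))
= p4 OR NOT (p4 AND p4 OR NOT p4 AND p4)   (De Morgan)
= p4 OR NOT p4   (distribution)
= TRUE   (complement)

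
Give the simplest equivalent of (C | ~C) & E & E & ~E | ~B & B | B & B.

B

(C | ~C) & E & E & ~E | ~B & B | B & B
= E & E & ~E | ~B & B | B & B
= E & ~E | ~B & B | B & B
= ~B & B | B & B
= B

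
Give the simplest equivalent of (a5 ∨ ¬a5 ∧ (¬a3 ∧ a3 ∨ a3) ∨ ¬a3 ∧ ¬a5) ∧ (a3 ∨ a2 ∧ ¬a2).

a3

(a5 ∨ ¬a5 ∧ (¬a3 ∧ a3 ∨ a3) ∨ ¬a3 ∧ ¬a5) ∧ (a3 ∨ a2 ∧ ¬a2)
= (a5 ∨ ¬a5 ∧ a3 ∨ ¬a3 ∧ ¬a5) ∧ (a3 ∨ a2 ∧ ¬a2)   (complement / identity)
= (a5 ∨ ¬a5) ∧ (a3 ∨ a2 ∧ ¬a2)   (distribution)
= a3 ∨ a2 ∧ ¬a2   (complement / identity)
= a3   (complement / identity)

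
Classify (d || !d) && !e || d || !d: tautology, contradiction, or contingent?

(d || !d) && !e || d || !d
= d || !d   — absorption
= true   — complement

tautology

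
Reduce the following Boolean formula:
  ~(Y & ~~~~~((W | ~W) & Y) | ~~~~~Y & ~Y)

~(Y & ~~~~~((W | ~W) & Y) | ~~~~~Y & ~Y)
= ~(Y & ~~~~~Y | ~~~~~Y & ~Y)   [complement / identity]
= ~~~~~~Y   [distribution]
= ~~~~Y   [double negation]
= ~~Y   [double negation]
= Y   [double negation]

Y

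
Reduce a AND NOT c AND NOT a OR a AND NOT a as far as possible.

FALSE

a AND NOT c AND NOT a OR a AND NOT a
= NOT a AND (a AND NOT c OR a)   [distribution]
= NOT a AND a   [absorption]
= FALSE   [complement]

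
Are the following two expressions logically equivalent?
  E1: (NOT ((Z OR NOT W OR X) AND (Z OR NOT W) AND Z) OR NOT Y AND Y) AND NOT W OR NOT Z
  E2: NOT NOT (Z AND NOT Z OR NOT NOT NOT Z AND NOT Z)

Yes

E1: (NOT ((Z OR NOT W OR X) AND (Z OR NOT W) AND Z) OR NOT Y AND Y) AND NOT W OR NOT Z
    = (NOT ((Z OR NOT W) AND Z) OR NOT Y AND Y) AND NOT W OR NOT Z   (absorption)
    = NOT ((Z OR NOT W) AND Z) AND NOT W OR NOT Z   (complement / identity)
    = NOT Z AND NOT W OR NOT Z   (absorption)
    = NOT Z   (absorption)
E2: NOT NOT (Z AND NOT Z OR NOT NOT NOT Z AND NOT Z)
    = Z AND NOT Z OR NOT NOT NOT Z AND NOT Z   (double negation)
    = Z AND NOT Z OR NOT Z AND NOT Z   (double negation)
    = NOT Z   (distribution)
Both reduce to NOT Z, so they are equivalent.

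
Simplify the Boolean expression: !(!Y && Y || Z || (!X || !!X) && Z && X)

!(!Y && Y || Z || (!X || !!X) && Z && X)
= !(!Y && Y || Z || (!X || X) && Z && X)   — double negation
= !(Z || (!X || X) && Z && X)   — complement / identity
= !(Z || Z && X)   — complement / identity
= !Z   — absorption

!Z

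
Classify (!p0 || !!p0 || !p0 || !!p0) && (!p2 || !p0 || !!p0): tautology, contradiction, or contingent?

tautology

(!p0 || !!p0 || !p0 || !!p0) && (!p2 || !p0 || !!p0)
= (!p0 || !!p0) && !p2 || !p0 || !!p0
= !p0 || !!p0
= !p0 || p0
= true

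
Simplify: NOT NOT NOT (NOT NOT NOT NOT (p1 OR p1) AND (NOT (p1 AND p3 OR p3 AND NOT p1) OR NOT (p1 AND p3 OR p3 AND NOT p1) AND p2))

NOT p1 OR p3

NOT NOT NOT (NOT NOT NOT NOT (p1 OR p1) AND (NOT (p1 AND p3 OR p3 AND NOT p1) OR NOT (p1 AND p3 OR p3 AND NOT p1) AND p2))
= NOT NOT NOT (NOT NOT NOT NOT (p1 OR p1) AND NOT (p1 AND p3 OR p3 AND NOT p1))   — absorption
= NOT NOT (NOT NOT NOT (p1 OR p1) OR p1 AND p3 OR p3 AND NOT p1)   — De Morgan
= NOT NOT (NOT NOT NOT p1 OR p1 AND p3 OR p3 AND NOT p1)   — idempotence
= NOT NOT (NOT NOT NOT p1 OR p3)   — distribution
= NOT NOT (NOT p1 OR p3)   — double negation
= NOT p1 OR p3   — double negation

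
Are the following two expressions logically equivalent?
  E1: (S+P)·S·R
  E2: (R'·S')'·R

E1: (S+P)·S·R
    = S·R   (absorption)
E2: (R'·S')'·R
    = (R+S)·R   (De Morgan)
    = R   (absorption)
These differ: at P=0, R=1, S=0, E1 = 0 but E2 = 1.

No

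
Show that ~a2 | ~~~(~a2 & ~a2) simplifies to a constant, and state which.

~a2 | ~~~(~a2 & ~a2)
= ~a2 | ~(~a2 & ~a2)   — double negation
= ~a2 | ~~a2   — idempotence
= ~a2 | a2   — double negation
= 1   — complement

1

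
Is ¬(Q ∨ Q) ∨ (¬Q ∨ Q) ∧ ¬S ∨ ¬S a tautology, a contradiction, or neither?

¬(Q ∨ Q) ∨ (¬Q ∨ Q) ∧ ¬S ∨ ¬S
= ¬Q ∨ (¬Q ∨ Q) ∧ ¬S ∨ ¬S   (idempotence)
= ¬Q ∨ ¬S ∨ ¬S   (complement / identity)
= ¬Q ∨ ¬S   (idempotence)
This depends on Q, S, so it is not a constant.

neither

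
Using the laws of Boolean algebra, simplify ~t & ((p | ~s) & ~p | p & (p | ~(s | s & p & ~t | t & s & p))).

~t & (p | ~s)

~t & ((p | ~s) & ~p | p & (p | ~(s | s & p & ~t | t & s & p)))
= ~t & ((p | ~s) & ~p | p & (p | ~(s | s & p)))   — distribution
= ~t & ((p | ~s) & ~p | p & (p | ~s))   — absorption
= ~t & (p | ~s)   — distribution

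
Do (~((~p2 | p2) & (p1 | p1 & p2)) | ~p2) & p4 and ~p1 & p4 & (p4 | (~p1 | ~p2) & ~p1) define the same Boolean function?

No

E1: (~((~p2 | p2) & (p1 | p1 & p2)) | ~p2) & p4
    = (~(p1 | p1 & p2) | ~p2) & p4
    = (~p1 | ~p2) & p4
E2: ~p1 & p4 & (p4 | (~p1 | ~p2) & ~p1)
    = ~p1 & p4 & (p4 | ~p1)
    = ~p1 & p4
These differ: at p1=1, p2=0, p4=1, E1 = 1 but E2 = 0.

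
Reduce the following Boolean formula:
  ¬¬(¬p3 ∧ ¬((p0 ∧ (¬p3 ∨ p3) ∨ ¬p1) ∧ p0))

¬p3 ∧ ¬p0

¬¬(¬p3 ∧ ¬((p0 ∧ (¬p3 ∨ p3) ∨ ¬p1) ∧ p0))
= ¬p3 ∧ ¬((p0 ∧ (¬p3 ∨ p3) ∨ ¬p1) ∧ p0)   [double negation]
= ¬p3 ∧ ¬((p0 ∨ ¬p1) ∧ p0)   [complement / identity]
= ¬p3 ∧ ¬p0   [absorption]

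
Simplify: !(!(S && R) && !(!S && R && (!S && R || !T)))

!(!(S && R) && !(!S && R && (!S && R || !T)))
= !(!(S && R) && !(!S && R))   [absorption]
= S && R || !S && R   [De Morgan]
= R   [distribution]

R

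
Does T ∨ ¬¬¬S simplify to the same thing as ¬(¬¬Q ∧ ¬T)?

E1: T ∨ ¬¬¬S
    = T ∨ ¬S   [double negation]
E2: ¬(¬¬Q ∧ ¬T)
    = ¬Q ∨ T   [De Morgan]
These differ: at Q=1, S=0, T=0, E1 = 1 but E2 = 0.

No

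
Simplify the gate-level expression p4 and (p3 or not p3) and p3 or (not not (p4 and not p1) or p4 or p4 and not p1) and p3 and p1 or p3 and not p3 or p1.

p4 and p3 or p1

p4 and (p3 or not p3) and p3 or (not not (p4 and not p1) or p4 or p4 and not p1) and p3 and p1 or p3 and not p3 or p1
= p4 and (p3 or not p3) and p3 or (not not (p4 and not p1) or p4) and p3 and p1 or p3 and not p3 or p1
= p4 and (p3 or not p3) and p3 or (not not (p4 and not p1) or p4) and p3 and p1 or p1
= p4 and (p3 or not p3) and p3 or (p4 and not p1 or p4) and p3 and p1 or p1
= p4 and p3 or (p4 and not p1 or p4) and p3 and p1 or p1
= p4 and p3 or p4 and p3 and p1 or p1
= p4 and p3 or p1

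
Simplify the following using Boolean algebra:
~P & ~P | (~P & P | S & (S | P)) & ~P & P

~P

~P & ~P | (~P & P | S & (S | P)) & ~P & P
= ~P & ~P | (~P & P | S) & ~P & P   (absorption)
= ~P & ~P | ~P & P   (absorption)
= ~P   (distribution)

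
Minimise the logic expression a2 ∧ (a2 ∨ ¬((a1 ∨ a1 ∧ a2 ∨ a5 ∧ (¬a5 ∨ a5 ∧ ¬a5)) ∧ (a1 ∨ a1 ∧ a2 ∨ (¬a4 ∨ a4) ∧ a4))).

a2 ∧ (a2 ∨ ¬((a1 ∨ a1 ∧ a2 ∨ a5 ∧ (¬a5 ∨ a5 ∧ ¬a5)) ∧ (a1 ∨ a1 ∧ a2 ∨ (¬a4 ∨ a4) ∧ a4)))
= a2 ∧ (a2 ∨ ¬((a1 ∨ a1 ∧ a2 ∨ a5 ∧ (¬a5 ∨ a5 ∧ ¬a5)) ∧ (a1 ∨ a1 ∧ a2 ∨ a4)))   (complement / identity)
= a2 ∧ (a2 ∨ ¬((a1 ∨ a1 ∧ a2 ∨ a5 ∧ ¬a5) ∧ (a1 ∨ a1 ∧ a2 ∨ a4)))   (complement / identity)
= a2 ∧ (a2 ∨ ¬((a1 ∨ a1 ∧ a2) ∧ (a1 ∨ a1 ∧ a2 ∨ a4)))   (complement / identity)
= a2 ∧ (a2 ∨ ¬(a1 ∨ a1 ∧ a2))   (absorption)
= a2 ∧ (a2 ∨ ¬a1)   (absorption)
= a2   (absorption)

a2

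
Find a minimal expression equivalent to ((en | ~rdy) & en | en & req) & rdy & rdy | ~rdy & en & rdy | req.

en & rdy | req

((en | ~rdy) & en | en & req) & rdy & rdy | ~rdy & en & rdy | req
= (en | en & req) & rdy & rdy | ~rdy & en & rdy | req
= en & rdy & rdy | ~rdy & en & rdy | req
= en & rdy | req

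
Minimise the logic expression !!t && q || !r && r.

t && q

!!t && q || !r && r
= !!t && q   [complement / identity]
= t && q   [double negation]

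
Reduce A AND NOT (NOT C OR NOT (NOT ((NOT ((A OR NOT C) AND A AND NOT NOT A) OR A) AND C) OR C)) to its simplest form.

A AND NOT (NOT C OR NOT (NOT ((NOT ((A OR NOT C) AND A AND NOT NOT A) OR A) AND C) OR C))
= A AND NOT (NOT C OR NOT (NOT ((NOT ((A OR NOT C) AND A AND A) OR A) AND C) OR C))
= A AND C AND (NOT ((NOT ((A OR NOT C) AND A AND A) OR A) AND C) OR C)
= A AND C AND (NOT ((NOT (A AND A) OR A) AND C) OR C)
= A AND C AND (NOT ((NOT A OR A) AND C) OR C)
= A AND C AND (NOT C OR C)
= A AND C

A AND C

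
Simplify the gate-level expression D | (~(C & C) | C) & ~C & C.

D

D | (~(C & C) | C) & ~C & C
= D | (~C | C) & ~C & C   [idempotence]
= D | ~C & C   [complement / identity]
= D   [complement / identity]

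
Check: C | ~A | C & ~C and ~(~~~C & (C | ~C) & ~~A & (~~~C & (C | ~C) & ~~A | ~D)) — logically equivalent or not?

E1: C | ~A | C & ~C
    = C | ~A   — complement / identity
E2: ~(~~~C & (C | ~C) & ~~A & (~~~C & (C | ~C) & ~~A | ~D))
    = ~(~~~C & (C | ~C) & ~~A)   — absorption
    = ~(~C & (C | ~C) & ~~A)   — double negation
    = ~(~C & ~~A)   — complement / identity
    = C | ~A   — De Morgan
Both reduce to C | ~A, so they are equivalent.

Yes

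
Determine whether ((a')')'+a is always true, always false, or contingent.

always true

((a')')'+a
= a'+a   — double negation
= 1   — complement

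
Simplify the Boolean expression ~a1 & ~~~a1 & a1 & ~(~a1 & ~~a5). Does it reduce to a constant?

0

~a1 & ~~~a1 & a1 & ~(~a1 & ~~a5)
= ~a1 & ~~~a1 & a1 & (a1 | ~a5)   — De Morgan
= ~a1 & ~a1 & a1 & (a1 | ~a5)   — double negation
= ~a1 & ~a1 & a1   — absorption
= ~a1 & a1   — idempotence
= 0   — complement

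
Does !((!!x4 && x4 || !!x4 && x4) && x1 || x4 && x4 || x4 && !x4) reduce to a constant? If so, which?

!((!!x4 && x4 || !!x4 && x4) && x1 || x4 && x4 || x4 && !x4)
= !(!!x4 && x4 && x1 || x4 && x4 || x4 && !x4)   (idempotence)
= !(x4 && x4 && x1 || x4 && x4 || x4 && !x4)   (double negation)
= !(x4 && x4 || x4 && !x4)   (absorption)
= !x4   (distribution)
This depends on x4, so it is not a constant.

no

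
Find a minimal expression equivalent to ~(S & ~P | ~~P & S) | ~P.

~(S & ~P | ~~P & S) | ~P
= ~(S & ~P | P & S) | ~P
= ~S | ~P

~S | ~P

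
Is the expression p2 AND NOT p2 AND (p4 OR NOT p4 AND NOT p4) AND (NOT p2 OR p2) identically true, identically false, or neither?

identically false

p2 AND NOT p2 AND (p4 OR NOT p4 AND NOT p4) AND (NOT p2 OR p2)
= p2 AND NOT p2 AND (p4 OR NOT p4) AND (NOT p2 OR p2)   — idempotence
= p2 AND NOT p2 AND (NOT p2 OR p2)   — complement / identity
= p2 AND NOT p2   — complement / identity
= FALSE   — complement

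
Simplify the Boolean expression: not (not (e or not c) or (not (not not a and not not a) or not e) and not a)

not (not (e or not c) or (not (not not a and not not a) or not e) and not a)
= not (not (e or not c) or (not not not a or not e) and not a)   — idempotence
= not (not (e or not c) or (not a or not e) and not a)   — double negation
= not (not (e or not c) or not a)   — absorption
= (e or not c) and a   — De Morgan

(e or not c) and a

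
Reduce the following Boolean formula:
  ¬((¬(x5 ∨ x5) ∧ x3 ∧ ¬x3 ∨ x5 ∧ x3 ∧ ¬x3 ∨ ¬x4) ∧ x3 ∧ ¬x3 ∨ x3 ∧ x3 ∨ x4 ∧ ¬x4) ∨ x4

¬x3 ∨ x4

¬((¬(x5 ∨ x5) ∧ x3 ∧ ¬x3 ∨ x5 ∧ x3 ∧ ¬x3 ∨ ¬x4) ∧ x3 ∧ ¬x3 ∨ x3 ∧ x3 ∨ x4 ∧ ¬x4) ∨ x4
= ¬((¬x5 ∧ x3 ∧ ¬x3 ∨ x5 ∧ x3 ∧ ¬x3 ∨ ¬x4) ∧ x3 ∧ ¬x3 ∨ x3 ∧ x3 ∨ x4 ∧ ¬x4) ∨ x4   (idempotence)
= ¬((x3 ∧ ¬x3 ∨ ¬x4) ∧ x3 ∧ ¬x3 ∨ x3 ∧ x3 ∨ x4 ∧ ¬x4) ∨ x4   (distribution)
= ¬((x3 ∧ ¬x3 ∨ ¬x4) ∧ x3 ∧ ¬x3 ∨ x3 ∧ x3) ∨ x4   (complement / identity)
= ¬(x3 ∧ ¬x3 ∨ x3 ∧ x3) ∨ x4   (absorption)
= ¬x3 ∨ x4   (distribution)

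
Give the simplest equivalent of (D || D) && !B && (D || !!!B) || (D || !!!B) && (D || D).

(D || D) && !B && (D || !!!B) || (D || !!!B) && (D || D)
= (D || !!!B) && ((D || D) && !B || D || D)   [distribution]
= (D || !!!B) && (D || D)   [absorption]
= (D || !B) && (D || D)   [double negation]
= (D || !B) && D   [idempotence]
= D   [absorption]

D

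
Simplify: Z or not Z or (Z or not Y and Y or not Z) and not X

Z or not Z or (Z or not Y and Y or not Z) and not X
= Z or not Z or (Z or not Z) and not X   [complement / identity]
= Z or not Z   [absorption]
= True   [complement]

True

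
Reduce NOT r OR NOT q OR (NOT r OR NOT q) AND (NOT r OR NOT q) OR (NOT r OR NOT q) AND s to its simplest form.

NOT r OR NOT q OR (NOT r OR NOT q) AND (NOT r OR NOT q) OR (NOT r OR NOT q) AND s
= NOT r OR NOT q OR NOT r OR NOT q OR (NOT r OR NOT q) AND s   [idempotence]
= NOT r OR NOT q OR NOT r OR NOT q   [absorption]
= NOT r OR NOT q   [idempotence]

NOT r OR NOT q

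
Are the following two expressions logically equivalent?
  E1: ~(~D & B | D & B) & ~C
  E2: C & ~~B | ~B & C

No

E1: ~(~D & B | D & B) & ~C
    = ~B & ~C   — distribution
E2: C & ~~B | ~B & C
    = C & B | ~B & C   — double negation
    = C   — distribution
These differ: at B=0, C=1, D=0, E1 = 0 but E2 = 1.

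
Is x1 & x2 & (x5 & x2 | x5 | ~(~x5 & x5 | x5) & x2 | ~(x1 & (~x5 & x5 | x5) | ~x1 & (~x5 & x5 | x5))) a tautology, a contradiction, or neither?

x1 & x2 & (x5 & x2 | x5 | ~(~x5 & x5 | x5) & x2 | ~(x1 & (~x5 & x5 | x5) | ~x1 & (~x5 & x5 | x5)))
= x1 & x2 & (x5 | ~(~x5 & x5 | x5) & x2 | ~(x1 & (~x5 & x5 | x5) | ~x1 & (~x5 & x5 | x5)))   (absorption)
= x1 & x2 & (x5 | ~(~x5 & x5 | x5) & x2 | ~(~x5 & x5 | x5))   (distribution)
= x1 & x2 & (x5 | ~(~x5 & x5 | x5))   (absorption)
= x1 & x2 & (x5 | ~x5)   (complement / identity)
= x1 & x2   (complement / identity)
This depends on x1, x2, so it is not a constant.

neither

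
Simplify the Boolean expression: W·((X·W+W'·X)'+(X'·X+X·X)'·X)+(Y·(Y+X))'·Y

W·((X·W+W'·X)'+(X'·X+X·X)'·X)+(Y·(Y+X))'·Y
= W·((X·W+W'·X)'+(X'·X+X·X)'·X)+Y'·Y
= W·((X·W+W'·X)'+(X'·X+X·X)'·X)
= W·((X·W+W'·X)'+X'·X)
= W·(X'+X'·X)
= W·X'

W·X'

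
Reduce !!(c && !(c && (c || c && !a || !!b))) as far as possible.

false

!!(c && !(c && (c || c && !a || !!b)))
= c && !(c && (c || c && !a || !!b))
= c && !(c && (c || !!b))
= c && !(c && (c || b))
= c && !c
= false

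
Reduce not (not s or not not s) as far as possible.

not (not s or not not s)
= s and not s   — De Morgan
= False   — complement

False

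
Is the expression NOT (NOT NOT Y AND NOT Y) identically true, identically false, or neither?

identically true

NOT (NOT NOT Y AND NOT Y)
= NOT Y OR Y   [De Morgan]
= TRUE   [complement]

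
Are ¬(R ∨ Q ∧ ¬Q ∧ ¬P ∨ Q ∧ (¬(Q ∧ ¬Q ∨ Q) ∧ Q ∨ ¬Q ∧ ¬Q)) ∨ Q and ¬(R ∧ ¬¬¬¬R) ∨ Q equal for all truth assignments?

Yes

E1: ¬(R ∨ Q ∧ ¬Q ∧ ¬P ∨ Q ∧ (¬(Q ∧ ¬Q ∨ Q) ∧ Q ∨ ¬Q ∧ ¬Q)) ∨ Q
    = ¬(R ∨ Q ∧ ¬Q ∧ ¬P ∨ Q ∧ (¬Q ∧ Q ∨ ¬Q ∧ ¬Q)) ∨ Q   [complement / identity]
    = ¬(R ∨ Q ∧ ¬Q ∧ ¬P ∨ Q ∧ ¬Q) ∨ Q   [distribution]
    = ¬(R ∨ Q ∧ ¬Q) ∨ Q   [absorption]
    = ¬R ∨ Q   [complement / identity]
E2: ¬(R ∧ ¬¬¬¬R) ∨ Q
    = ¬(R ∧ ¬¬R) ∨ Q   [double negation]
    = ¬(R ∧ R) ∨ Q   [double negation]
    = ¬R ∨ Q   [idempotence]
Both reduce to ¬R ∨ Q, so they are equivalent.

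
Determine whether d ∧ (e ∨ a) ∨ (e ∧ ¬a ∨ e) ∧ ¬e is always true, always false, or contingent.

contingent

d ∧ (e ∨ a) ∨ (e ∧ ¬a ∨ e) ∧ ¬e
= d ∧ (e ∨ a) ∨ e ∧ ¬e   (absorption)
= d ∧ (e ∨ a)   (complement / identity)
This depends on a, d, e, so it is not a constant.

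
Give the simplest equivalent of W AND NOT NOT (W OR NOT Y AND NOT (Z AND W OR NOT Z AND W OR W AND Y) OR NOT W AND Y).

W AND NOT NOT (W OR NOT Y AND NOT (Z AND W OR NOT Z AND W OR W AND Y) OR NOT W AND Y)
= W AND NOT NOT (W OR NOT Y AND NOT (W OR W AND Y) OR NOT W AND Y)   — distribution
= W AND NOT NOT (W OR NOT Y AND NOT W OR NOT W AND Y)   — absorption
= W AND NOT NOT (W OR NOT W)   — distribution
= W AND (W OR NOT W)   — double negation
= W   — complement / identity

W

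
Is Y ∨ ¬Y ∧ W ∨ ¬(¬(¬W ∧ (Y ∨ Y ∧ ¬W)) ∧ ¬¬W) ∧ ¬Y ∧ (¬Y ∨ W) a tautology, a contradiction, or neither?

Y ∨ ¬Y ∧ W ∨ ¬(¬(¬W ∧ (Y ∨ Y ∧ ¬W)) ∧ ¬¬W) ∧ ¬Y ∧ (¬Y ∨ W)
= Y ∨ ¬Y ∧ W ∨ ¬(¬(¬W ∧ Y) ∧ ¬¬W) ∧ ¬Y ∧ (¬Y ∨ W)   (absorption)
= Y ∨ ¬Y ∧ W ∨ (¬W ∧ Y ∨ ¬W) ∧ ¬Y ∧ (¬Y ∨ W)   (De Morgan)
= Y ∨ ¬Y ∧ W ∨ ¬W ∧ ¬Y ∧ (¬Y ∨ W)   (absorption)
= Y ∨ ¬Y ∧ W ∨ ¬W ∧ ¬Y   (absorption)
= Y ∨ ¬Y   (distribution)
= True   (complement)

tautology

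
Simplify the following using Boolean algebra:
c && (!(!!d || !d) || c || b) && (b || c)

c && (!(!!d || !d) || c || b) && (b || c)
= c && (!d && d || c || b) && (b || c)   [De Morgan]
= c && (c || b) && (b || c)   [complement / identity]
= c && (c || b && b)   [distribution]
= c && (c || b)   [idempotence]
= c   [absorption]

c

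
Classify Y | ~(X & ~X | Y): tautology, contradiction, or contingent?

tautology

Y | ~(X & ~X | Y)
= Y | ~Y   — complement / identity
= 1   — complement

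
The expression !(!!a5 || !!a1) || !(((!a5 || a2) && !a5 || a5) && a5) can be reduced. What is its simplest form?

!(!!a5 || !!a1) || !(((!a5 || a2) && !a5 || a5) && a5)
= !(!!a5 || !!a1) || !((!a5 || a5) && a5)   [absorption]
= !(!!a5 || !!a1) || !a5   [complement / identity]
= !a5 && !a1 || !a5   [De Morgan]
= !a5   [absorption]

!a5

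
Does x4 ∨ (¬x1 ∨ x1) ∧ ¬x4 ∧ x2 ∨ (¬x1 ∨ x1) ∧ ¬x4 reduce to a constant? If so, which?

x4 ∨ (¬x1 ∨ x1) ∧ ¬x4 ∧ x2 ∨ (¬x1 ∨ x1) ∧ ¬x4
= x4 ∨ (¬x1 ∨ x1) ∧ ¬x4   (absorption)
= x4 ∨ ¬x4   (complement / identity)
= True   (complement)

yes, True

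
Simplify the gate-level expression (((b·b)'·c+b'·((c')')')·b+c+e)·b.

(c+e)·b

(((b·b)'·c+b'·((c')')')·b+c+e)·b
= ((b'·c+b'·((c')')')·b+c+e)·b
= ((b'·c+b'·c')·b+c+e)·b
= (b'·b+c+e)·b
= (c+e)·b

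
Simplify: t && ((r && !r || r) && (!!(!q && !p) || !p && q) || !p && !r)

t && ((r && !r || r) && (!!(!q && !p) || !p && q) || !p && !r)
= t && ((r && !r || r) && (!q && !p || !p && q) || !p && !r)   (double negation)
= t && (r && (!q && !p || !p && q) || !p && !r)   (complement / identity)
= t && (r && !p || !p && !r)   (distribution)
= t && !p   (distribution)

t && !p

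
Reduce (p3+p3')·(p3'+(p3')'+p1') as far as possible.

1

(p3+p3')·(p3'+(p3')'+p1')
= (p3+p3')·(p3'+p3+p1')   [double negation]
= p3'+p3·(p3+p1')   [distribution]
= p3'+p3   [absorption]
= 1   [complement]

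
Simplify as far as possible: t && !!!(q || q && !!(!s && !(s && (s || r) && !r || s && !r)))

t && !!!(q || q && !!(!s && !(s && (s || r) && !r || s && !r)))
= t && !!!(q || q && !!(!s && !(s && !r || s && !r)))   (absorption)
= t && !!!(q || q && !(s || s && !r || s && !r))   (De Morgan)
= t && !!!(q || q && !(s || s && !r))   (idempotence)
= t && !!!(q || q && !s)   (absorption)
= t && !(q || q && !s)   (double negation)
= t && !q   (absorption)

t && !q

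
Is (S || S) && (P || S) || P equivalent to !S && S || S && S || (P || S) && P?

E1: (S || S) && (P || S) || P
    = S && P || S || P   [distribution]
    = S || P   [absorption]
E2: !S && S || S && S || (P || S) && P
    = S || (P || S) && P   [distribution]
    = S || P   [absorption]
Both reduce to S || P, so they are equivalent.

Yes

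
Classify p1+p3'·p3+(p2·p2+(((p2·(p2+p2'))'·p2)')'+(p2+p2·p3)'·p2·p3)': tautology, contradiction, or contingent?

p1+p3'·p3+(p2·p2+(((p2·(p2+p2'))'·p2)')'+(p2+p2·p3)'·p2·p3)'
= p1+p3'·p3+(p2·p2+((p2'·p2)')'+(p2+p2·p3)'·p2·p3)'   (complement / identity)
= p1+p3'·p3+(p2·p2+((p2'·p2)')'+p2'·p2·p3)'   (absorption)
= p1+(p2·p2+((p2'·p2)')'+p2'·p2·p3)'   (complement / identity)
= p1+(p2·p2+p2'·p2+p2'·p2·p3)'   (double negation)
= p1+(p2·p2+p2'·p2)'   (absorption)
= p1+p2'   (distribution)
This depends on p1, p2, so it is not a constant.

contingent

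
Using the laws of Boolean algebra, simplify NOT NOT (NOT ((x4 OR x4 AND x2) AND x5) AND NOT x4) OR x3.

NOT x4 OR x3

NOT NOT (NOT ((x4 OR x4 AND x2) AND x5) AND NOT x4) OR x3
= NOT NOT (NOT (x4 AND x5) AND NOT x4) OR x3   — absorption
= NOT (x4 AND x5 OR x4) OR x3   — De Morgan
= NOT x4 OR x3   — absorption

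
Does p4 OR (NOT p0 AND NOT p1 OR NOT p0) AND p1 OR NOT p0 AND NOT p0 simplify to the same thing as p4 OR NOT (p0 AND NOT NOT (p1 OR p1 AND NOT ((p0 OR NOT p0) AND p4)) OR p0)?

Yes

E1: p4 OR (NOT p0 AND NOT p1 OR NOT p0) AND p1 OR NOT p0 AND NOT p0
    = p4 OR (NOT p0 AND NOT p1 OR NOT p0) AND p1 OR NOT p0   — idempotence
    = p4 OR NOT p0 AND p1 OR NOT p0   — absorption
    = p4 OR NOT p0   — absorption
E2: p4 OR NOT (p0 AND NOT NOT (p1 OR p1 AND NOT ((p0 OR NOT p0) AND p4)) OR p0)
    = p4 OR NOT (p0 AND NOT NOT (p1 OR p1 AND NOT p4) OR p0)   — complement / identity
    = p4 OR NOT (p0 AND (p1 OR p1 AND NOT p4) OR p0)   — double negation
    = p4 OR NOT (p0 AND p1 OR p0)   — absorption
    = p4 OR NOT p0   — absorption
Both reduce to p4 OR NOT p0, so they are equivalent.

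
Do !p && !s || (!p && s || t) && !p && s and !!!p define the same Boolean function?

E1: !p && !s || (!p && s || t) && !p && s
    = !p && !s || !p && s   (absorption)
    = !p   (distribution)
E2: !!!p
    = !p   (double negation)
Both reduce to !p, so they are equivalent.

Yes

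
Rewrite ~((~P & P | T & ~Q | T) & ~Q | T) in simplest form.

~((~P & P | T & ~Q | T) & ~Q | T)
= ~((~P & P | T) & ~Q | T)
= ~(T & ~Q | T)
= ~T

~T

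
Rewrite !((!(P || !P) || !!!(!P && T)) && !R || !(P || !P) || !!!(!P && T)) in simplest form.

!((!(P || !P) || !!!(!P && T)) && !R || !(P || !P) || !!!(!P && T))
= !(!(P || !P) || !!!(!P && T))
= (P || !P) && !!(!P && T)
= (P || !P) && !P && T
= !P && T

!P && T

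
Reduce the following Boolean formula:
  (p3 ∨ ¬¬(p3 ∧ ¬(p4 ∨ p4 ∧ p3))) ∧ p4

p3 ∧ p4

(p3 ∨ ¬¬(p3 ∧ ¬(p4 ∨ p4 ∧ p3))) ∧ p4
= (p3 ∨ ¬¬(p3 ∧ ¬p4)) ∧ p4   — absorption
= (p3 ∨ p3 ∧ ¬p4) ∧ p4   — double negation
= p3 ∧ p4   — absorption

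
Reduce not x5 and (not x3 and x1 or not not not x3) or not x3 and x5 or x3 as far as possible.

True

not x5 and (not x3 and x1 or not not not x3) or not x3 and x5 or x3
= not x5 and (not x3 and x1 or not x3) or not x3 and x5 or x3   — double negation
= not x5 and not x3 or not x3 and x5 or x3   — absorption
= not x3 or x3   — distribution
= True   — complement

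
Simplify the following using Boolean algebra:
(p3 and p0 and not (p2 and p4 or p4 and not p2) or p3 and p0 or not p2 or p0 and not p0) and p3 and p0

p3 and p0

(p3 and p0 and not (p2 and p4 or p4 and not p2) or p3 and p0 or not p2 or p0 and not p0) and p3 and p0
= (p3 and p0 and not (p2 and p4 or p4 and not p2) or p3 and p0 or not p2) and p3 and p0   (complement / identity)
= (p3 and p0 and not p4 or p3 and p0 or not p2) and p3 and p0   (distribution)
= (p3 and p0 or not p2) and p3 and p0   (absorption)
= p3 and p0   (absorption)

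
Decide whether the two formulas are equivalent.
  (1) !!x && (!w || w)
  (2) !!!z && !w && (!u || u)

No

E1: !!x && (!w || w)
    = !!x   (complement / identity)
    = x   (double negation)
E2: !!!z && !w && (!u || u)
    = !z && !w && (!u || u)   (double negation)
    = !z && !w   (complement / identity)
These differ: at u=0, w=1, x=1, z=1, E1 = 1 but E2 = 0.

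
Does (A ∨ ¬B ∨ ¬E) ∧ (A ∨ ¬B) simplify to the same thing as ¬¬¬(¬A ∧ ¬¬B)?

E1: (A ∨ ¬B ∨ ¬E) ∧ (A ∨ ¬B)
    = A ∨ ¬B   (absorption)
E2: ¬¬¬(¬A ∧ ¬¬B)
    = ¬(¬A ∧ ¬¬B)   (double negation)
    = A ∨ ¬B   (De Morgan)
Both reduce to A ∨ ¬B, so they are equivalent.

Yes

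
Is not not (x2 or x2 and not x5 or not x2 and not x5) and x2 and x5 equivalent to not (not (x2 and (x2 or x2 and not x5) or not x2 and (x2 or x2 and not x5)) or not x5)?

E1: not not (x2 or x2 and not x5 or not x2 and not x5) and x2 and x5
    = not not (x2 or not x5) and x2 and x5
    = (x2 or not x5) and x2 and x5
    = x2 and x5
E2: not (not (x2 and (x2 or x2 and not x5) or not x2 and (x2 or x2 and not x5)) or not x5)
    = (x2 and (x2 or x2 and not x5) or not x2 and (x2 or x2 and not x5)) and x5
    = (x2 or x2 and not x5) and x5
    = x2 and x5
Both reduce to x2 and x5, so they are equivalent.

Yes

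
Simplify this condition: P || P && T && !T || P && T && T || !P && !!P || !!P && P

P || P && T && !T || P && T && T || !P && !!P || !!P && P
= P || P && T && !T || P && T && T || !!P   — distribution
= P || P && T || !!P   — distribution
= P || P && T || P   — double negation
= P || P   — absorption
= P   — idempotence

P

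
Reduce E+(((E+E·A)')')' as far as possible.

E+(((E+E·A)')')'
= E+((E')')'   [absorption]
= E+E'   [double negation]
= 1   [complement]

1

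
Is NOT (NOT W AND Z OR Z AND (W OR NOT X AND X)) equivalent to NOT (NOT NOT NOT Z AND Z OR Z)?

E1: NOT (NOT W AND Z OR Z AND (W OR NOT X AND X))
    = NOT (NOT W AND Z OR Z AND W)   [complement / identity]
    = NOT Z   [distribution]
E2: NOT (NOT NOT NOT Z AND Z OR Z)
    = NOT (NOT Z AND Z OR Z)   [double negation]
    = NOT Z   [complement / identity]
Both reduce to NOT Z, so they are equivalent.

Yes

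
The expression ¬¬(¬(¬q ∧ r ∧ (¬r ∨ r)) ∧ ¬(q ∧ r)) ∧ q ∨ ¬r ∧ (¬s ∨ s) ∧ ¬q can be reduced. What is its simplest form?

¬r

¬¬(¬(¬q ∧ r ∧ (¬r ∨ r)) ∧ ¬(q ∧ r)) ∧ q ∨ ¬r ∧ (¬s ∨ s) ∧ ¬q
= ¬¬(¬(¬q ∧ r) ∧ ¬(q ∧ r)) ∧ q ∨ ¬r ∧ (¬s ∨ s) ∧ ¬q   [complement / identity]
= ¬¬(¬(¬q ∧ r) ∧ ¬(q ∧ r)) ∧ q ∨ ¬r ∧ ¬q   [complement / identity]
= ¬(¬q ∧ r ∨ q ∧ r) ∧ q ∨ ¬r ∧ ¬q   [De Morgan]
= ¬r ∧ q ∨ ¬r ∧ ¬q   [distribution]
= ¬r   [distribution]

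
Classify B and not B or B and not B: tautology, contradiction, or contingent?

B and not B or B and not B
= B and not B
= False

contradiction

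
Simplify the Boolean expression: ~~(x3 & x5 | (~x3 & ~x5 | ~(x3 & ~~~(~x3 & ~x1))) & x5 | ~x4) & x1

(x5 | ~x4) & x1

~~(x3 & x5 | (~x3 & ~x5 | ~(x3 & ~~~(~x3 & ~x1))) & x5 | ~x4) & x1
= ~~(x3 & x5 | (~x3 & ~x5 | ~(x3 & ~~(x3 | x1))) & x5 | ~x4) & x1   [De Morgan]
= ~~(x3 & x5 | (~x3 & ~x5 | ~(x3 & (x3 | x1))) & x5 | ~x4) & x1   [double negation]
= ~~(x3 & x5 | (~x3 & ~x5 | ~x3) & x5 | ~x4) & x1   [absorption]
= (x3 & x5 | (~x3 & ~x5 | ~x3) & x5 | ~x4) & x1   [double negation]
= (x3 & x5 | ~x3 & x5 | ~x4) & x1   [absorption]
= (x5 | ~x4) & x1   [distribution]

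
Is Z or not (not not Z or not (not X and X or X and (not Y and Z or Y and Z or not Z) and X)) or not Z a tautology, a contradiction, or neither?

Z or not (not not Z or not (not X and X or X and (not Y and Z or Y and Z or not Z) and X)) or not Z
= Z or not (not not Z or not (not X and X or X and (Z or not Z) and X)) or not Z   [distribution]
= Z or not (not not Z or not (not X and X or X and X)) or not Z   [complement / identity]
= Z or not Z and (not X and X or X and X) or not Z   [De Morgan]
= Z or not Z and X or not Z   [distribution]
= Z or not Z   [absorption]
= True   [complement]

tautology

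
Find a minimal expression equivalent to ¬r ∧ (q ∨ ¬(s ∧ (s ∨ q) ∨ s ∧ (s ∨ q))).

¬r ∧ (q ∨ ¬s)

¬r ∧ (q ∨ ¬(s ∧ (s ∨ q) ∨ s ∧ (s ∨ q)))
= ¬r ∧ (q ∨ ¬(s ∧ (s ∨ q)))
= ¬r ∧ (q ∨ ¬s)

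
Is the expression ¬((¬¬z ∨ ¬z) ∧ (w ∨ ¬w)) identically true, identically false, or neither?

¬((¬¬z ∨ ¬z) ∧ (w ∨ ¬w))
= ¬(¬¬z ∨ ¬z)   — complement / identity
= ¬z ∧ z   — De Morgan
= False   — complement

identically false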